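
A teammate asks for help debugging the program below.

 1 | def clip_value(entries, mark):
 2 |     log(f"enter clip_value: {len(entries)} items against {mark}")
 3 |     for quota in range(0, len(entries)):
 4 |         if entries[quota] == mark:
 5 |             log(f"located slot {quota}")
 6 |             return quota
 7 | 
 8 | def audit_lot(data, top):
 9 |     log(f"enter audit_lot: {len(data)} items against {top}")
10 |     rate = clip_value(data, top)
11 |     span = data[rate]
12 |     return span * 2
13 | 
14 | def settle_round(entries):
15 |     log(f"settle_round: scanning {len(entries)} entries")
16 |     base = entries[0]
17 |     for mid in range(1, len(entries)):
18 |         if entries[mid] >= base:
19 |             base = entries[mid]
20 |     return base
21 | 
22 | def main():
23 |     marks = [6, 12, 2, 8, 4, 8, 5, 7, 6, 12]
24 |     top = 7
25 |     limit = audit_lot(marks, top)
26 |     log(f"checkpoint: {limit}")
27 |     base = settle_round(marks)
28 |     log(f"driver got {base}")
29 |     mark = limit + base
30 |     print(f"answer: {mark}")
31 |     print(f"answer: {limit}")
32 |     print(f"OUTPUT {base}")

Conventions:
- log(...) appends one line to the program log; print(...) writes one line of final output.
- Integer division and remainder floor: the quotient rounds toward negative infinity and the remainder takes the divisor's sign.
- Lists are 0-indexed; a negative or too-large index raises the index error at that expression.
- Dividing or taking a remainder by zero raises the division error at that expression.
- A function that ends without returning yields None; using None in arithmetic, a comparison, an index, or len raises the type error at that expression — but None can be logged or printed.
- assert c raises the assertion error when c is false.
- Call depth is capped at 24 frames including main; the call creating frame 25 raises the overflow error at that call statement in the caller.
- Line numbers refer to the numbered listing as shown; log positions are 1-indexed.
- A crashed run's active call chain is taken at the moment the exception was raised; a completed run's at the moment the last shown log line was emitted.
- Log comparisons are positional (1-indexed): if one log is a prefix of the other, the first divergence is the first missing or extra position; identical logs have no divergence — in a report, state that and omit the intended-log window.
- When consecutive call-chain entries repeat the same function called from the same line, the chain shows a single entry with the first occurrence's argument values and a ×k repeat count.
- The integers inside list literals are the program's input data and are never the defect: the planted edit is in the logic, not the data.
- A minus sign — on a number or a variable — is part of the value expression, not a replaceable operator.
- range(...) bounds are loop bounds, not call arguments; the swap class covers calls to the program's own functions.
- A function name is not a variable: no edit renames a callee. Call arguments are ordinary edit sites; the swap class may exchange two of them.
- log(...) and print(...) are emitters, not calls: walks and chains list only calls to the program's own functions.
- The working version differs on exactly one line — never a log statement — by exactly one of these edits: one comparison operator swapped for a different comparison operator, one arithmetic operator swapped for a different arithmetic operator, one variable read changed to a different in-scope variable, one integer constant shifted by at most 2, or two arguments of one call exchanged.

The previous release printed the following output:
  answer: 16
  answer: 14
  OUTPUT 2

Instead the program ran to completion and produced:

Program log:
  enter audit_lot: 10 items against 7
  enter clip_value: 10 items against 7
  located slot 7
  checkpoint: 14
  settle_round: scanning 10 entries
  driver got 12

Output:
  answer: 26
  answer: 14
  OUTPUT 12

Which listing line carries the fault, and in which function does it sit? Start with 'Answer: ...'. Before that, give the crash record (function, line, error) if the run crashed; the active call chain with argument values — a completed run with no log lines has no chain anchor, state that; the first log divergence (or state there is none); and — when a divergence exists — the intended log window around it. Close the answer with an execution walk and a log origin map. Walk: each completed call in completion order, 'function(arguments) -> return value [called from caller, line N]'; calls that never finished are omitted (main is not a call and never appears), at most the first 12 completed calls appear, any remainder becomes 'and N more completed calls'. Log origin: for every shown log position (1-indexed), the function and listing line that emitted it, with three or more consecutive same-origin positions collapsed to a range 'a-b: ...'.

Answer: the defect is in settle_round at line 18.
Key observation: Position 6 is the first bad log line: 'driver got 12' should read 'driver got 2'.
Call chain: main.
First divergence: position 6; shown 'driver got 12' vs intended 'driver got 2'.
Intended log window:
  4: checkpoint: 14
  5: settle_round: scanning 10 entries
  6: driver got 2
Execution walk:
  clip_value([6, 12, 2, 8, 4, 8, 5, 7, 6, 12], 7) -> 7  [called from audit_lot, line 10]
  audit_lot([6, 12, 2, 8, 4, 8, 5, 7, 6, 12], 7) -> 14  [called from main, line 25]
  settle_round([6, 12, 2, 8, 4, 8, 5, 7, 6, 12]) -> 12  [called from main, line 27]
Log line origins:
  1: logged in audit_lot at line 9
  2: logged in clip_value at line 2
  3: logged in clip_value at line 5
  4: logged in main at line 26
  5: logged in settle_round at line 15
  6: logged in main at line 28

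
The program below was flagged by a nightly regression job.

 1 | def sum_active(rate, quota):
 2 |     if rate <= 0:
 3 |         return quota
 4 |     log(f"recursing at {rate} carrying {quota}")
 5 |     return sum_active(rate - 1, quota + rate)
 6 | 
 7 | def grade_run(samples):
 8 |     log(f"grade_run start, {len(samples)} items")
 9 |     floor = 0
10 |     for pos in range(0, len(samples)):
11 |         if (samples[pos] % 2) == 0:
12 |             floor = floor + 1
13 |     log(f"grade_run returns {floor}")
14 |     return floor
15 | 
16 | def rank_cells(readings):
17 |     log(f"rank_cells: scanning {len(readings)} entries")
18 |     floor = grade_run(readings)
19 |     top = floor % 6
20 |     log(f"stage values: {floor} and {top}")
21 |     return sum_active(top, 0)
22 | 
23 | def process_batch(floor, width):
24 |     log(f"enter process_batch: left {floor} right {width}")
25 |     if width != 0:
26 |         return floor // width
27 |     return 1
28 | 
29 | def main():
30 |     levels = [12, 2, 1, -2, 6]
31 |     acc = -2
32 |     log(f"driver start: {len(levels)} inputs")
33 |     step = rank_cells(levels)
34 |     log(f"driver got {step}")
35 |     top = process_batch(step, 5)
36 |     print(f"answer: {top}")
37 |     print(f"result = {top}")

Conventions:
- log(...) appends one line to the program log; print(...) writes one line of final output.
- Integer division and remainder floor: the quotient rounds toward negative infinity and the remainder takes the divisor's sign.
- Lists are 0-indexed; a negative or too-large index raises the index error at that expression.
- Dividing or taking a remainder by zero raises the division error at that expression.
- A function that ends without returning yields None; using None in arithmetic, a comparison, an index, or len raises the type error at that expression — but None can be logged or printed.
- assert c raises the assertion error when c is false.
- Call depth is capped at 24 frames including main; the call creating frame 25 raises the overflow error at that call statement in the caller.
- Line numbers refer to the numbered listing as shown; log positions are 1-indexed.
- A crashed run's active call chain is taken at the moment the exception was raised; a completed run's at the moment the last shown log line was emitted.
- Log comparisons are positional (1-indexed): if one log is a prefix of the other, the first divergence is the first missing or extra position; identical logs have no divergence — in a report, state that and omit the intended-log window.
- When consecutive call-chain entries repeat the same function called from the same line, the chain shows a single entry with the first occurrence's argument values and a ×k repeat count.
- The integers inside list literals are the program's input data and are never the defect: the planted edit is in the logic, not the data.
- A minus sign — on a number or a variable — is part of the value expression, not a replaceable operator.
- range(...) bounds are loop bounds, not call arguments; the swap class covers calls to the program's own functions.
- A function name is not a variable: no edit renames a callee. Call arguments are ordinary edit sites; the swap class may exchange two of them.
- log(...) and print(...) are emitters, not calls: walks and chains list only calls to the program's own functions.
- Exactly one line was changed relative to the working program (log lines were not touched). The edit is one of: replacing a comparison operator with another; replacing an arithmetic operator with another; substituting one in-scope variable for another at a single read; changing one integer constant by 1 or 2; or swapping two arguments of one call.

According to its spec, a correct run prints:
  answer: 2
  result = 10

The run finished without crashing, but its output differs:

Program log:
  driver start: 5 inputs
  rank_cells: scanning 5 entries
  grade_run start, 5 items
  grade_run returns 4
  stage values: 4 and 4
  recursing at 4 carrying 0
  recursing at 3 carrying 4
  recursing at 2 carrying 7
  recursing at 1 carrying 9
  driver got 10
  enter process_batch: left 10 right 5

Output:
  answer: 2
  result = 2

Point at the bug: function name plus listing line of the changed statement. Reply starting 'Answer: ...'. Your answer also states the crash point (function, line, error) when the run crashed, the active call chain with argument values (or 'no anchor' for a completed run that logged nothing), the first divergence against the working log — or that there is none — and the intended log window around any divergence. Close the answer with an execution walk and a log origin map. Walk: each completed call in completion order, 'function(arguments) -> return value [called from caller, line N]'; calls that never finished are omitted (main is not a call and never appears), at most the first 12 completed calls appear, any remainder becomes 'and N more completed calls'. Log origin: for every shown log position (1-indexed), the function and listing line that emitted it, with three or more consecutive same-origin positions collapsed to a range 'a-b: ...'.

Answer: the defect is in main at line 37.
The tell: Every logged value matches the working version; the printed result is what differs.
Call chain: main -> process_batch(10, 5) (called at line 35).
First divergence: none — the logs agree in full.
Execution walk:
  grade_run([12, 2, 1, -2, 6]) -> 4  [called from rank_cells, line 18]
  sum_active(0, 10) -> 10  [called from sum_active, line 5]
  sum_active(1, 9) -> 10  [called from sum_active, line 5]
  sum_active(2, 7) -> 10  [called from sum_active, line 5]
  sum_active(3, 4) -> 10  [called from sum_active, line 5]
  sum_active(4, 0) -> 10  [called from rank_cells, line 21]
  rank_cells([12, 2, 1, -2, 6]) -> 10  [called from main, line 33]
  process_batch(10, 5) -> 2  [called from main, line 35]
Origin of each log line:
  1: emitted by main (line 32)
  2: emitted by rank_cells (line 17)
  3: emitted by grade_run (line 8)
  4: emitted by grade_run (line 13)
  5: emitted by rank_cells (line 20)
  6-9: emitted by sum_active (line 4)
  10: emitted by main (line 34)
  11: emitted by process_batch (line 24)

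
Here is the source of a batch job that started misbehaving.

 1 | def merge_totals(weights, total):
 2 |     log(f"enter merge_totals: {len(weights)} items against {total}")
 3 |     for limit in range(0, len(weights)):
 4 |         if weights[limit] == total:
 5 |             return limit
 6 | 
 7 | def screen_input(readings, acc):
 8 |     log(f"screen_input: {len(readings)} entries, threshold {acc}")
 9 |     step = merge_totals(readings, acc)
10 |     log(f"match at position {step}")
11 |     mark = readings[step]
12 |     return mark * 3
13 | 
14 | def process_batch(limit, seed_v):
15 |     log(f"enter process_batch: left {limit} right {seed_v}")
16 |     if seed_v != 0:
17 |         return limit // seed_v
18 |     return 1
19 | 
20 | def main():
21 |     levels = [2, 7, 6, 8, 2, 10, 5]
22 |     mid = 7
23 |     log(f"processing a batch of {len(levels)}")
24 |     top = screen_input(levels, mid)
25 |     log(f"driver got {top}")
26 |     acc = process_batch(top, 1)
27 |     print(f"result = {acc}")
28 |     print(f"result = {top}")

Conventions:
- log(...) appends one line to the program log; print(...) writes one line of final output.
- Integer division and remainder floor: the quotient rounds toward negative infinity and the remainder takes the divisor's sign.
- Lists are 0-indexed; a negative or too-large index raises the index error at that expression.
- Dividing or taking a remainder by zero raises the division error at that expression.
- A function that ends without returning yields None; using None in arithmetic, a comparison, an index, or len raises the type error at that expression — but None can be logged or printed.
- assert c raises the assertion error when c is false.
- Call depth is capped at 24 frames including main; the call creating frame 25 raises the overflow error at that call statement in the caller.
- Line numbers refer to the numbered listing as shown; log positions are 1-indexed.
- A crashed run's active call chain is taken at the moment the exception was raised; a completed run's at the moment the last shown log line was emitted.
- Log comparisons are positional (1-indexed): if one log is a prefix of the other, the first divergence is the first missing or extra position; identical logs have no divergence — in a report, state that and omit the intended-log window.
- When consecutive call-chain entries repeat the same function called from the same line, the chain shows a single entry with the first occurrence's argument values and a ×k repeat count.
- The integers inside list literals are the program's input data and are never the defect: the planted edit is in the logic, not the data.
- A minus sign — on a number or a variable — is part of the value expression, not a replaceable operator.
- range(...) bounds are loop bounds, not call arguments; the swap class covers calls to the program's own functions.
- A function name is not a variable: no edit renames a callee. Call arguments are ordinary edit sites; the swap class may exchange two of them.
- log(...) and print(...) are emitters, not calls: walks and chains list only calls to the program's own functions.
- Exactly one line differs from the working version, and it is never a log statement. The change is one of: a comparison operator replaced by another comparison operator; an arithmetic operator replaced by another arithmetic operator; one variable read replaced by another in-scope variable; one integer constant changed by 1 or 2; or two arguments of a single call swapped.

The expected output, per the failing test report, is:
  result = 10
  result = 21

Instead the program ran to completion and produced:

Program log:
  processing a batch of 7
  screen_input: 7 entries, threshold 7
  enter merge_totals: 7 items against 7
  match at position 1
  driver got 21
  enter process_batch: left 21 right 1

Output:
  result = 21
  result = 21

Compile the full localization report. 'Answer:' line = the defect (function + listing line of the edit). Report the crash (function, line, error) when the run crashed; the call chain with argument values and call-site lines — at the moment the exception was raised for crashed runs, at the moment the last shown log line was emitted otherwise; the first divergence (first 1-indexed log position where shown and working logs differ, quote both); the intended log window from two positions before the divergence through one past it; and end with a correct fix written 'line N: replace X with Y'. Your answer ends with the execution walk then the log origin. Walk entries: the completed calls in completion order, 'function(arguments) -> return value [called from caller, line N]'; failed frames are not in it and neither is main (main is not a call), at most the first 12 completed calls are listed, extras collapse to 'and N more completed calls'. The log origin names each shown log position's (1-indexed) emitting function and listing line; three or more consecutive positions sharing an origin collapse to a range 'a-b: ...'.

Answer: the defect is in main at line 26.
The tell: The log first diverges at position 6: the faulty run prints 'enter process_batch: left 21 right 1' where the working version prints 'enter process_batch: left 21 right 2'.
Call chain: main -> process_batch(21, 1) (called at line 26).
First divergence: position 6; shown 'enter process_batch: left 21 right 1' vs intended 'enter process_batch: left 21 right 2'.
Intended log window:
  4: match at position 1
  5: driver got 21
  6: enter process_batch: left 21 right 2
Execution walk:
  merge_totals([2, 7, 6, 8, 2, 10, 5], 7) -> 1  [called from screen_input, line 9]
  screen_input([2, 7, 6, 8, 2, 10, 5], 7) -> 21  [called from main, line 24]
  process_batch(21, 1) -> 21  [called from main, line 26]
Log origins:
  1: logged in main at line 23
  2: logged in screen_input at line 8
  3: logged in merge_totals at line 2
  4: logged in screen_input at line 10
  5: logged in main at line 25
  6: logged in process_batch at line 15
A correct fix: line 26: replace `1` with `2`.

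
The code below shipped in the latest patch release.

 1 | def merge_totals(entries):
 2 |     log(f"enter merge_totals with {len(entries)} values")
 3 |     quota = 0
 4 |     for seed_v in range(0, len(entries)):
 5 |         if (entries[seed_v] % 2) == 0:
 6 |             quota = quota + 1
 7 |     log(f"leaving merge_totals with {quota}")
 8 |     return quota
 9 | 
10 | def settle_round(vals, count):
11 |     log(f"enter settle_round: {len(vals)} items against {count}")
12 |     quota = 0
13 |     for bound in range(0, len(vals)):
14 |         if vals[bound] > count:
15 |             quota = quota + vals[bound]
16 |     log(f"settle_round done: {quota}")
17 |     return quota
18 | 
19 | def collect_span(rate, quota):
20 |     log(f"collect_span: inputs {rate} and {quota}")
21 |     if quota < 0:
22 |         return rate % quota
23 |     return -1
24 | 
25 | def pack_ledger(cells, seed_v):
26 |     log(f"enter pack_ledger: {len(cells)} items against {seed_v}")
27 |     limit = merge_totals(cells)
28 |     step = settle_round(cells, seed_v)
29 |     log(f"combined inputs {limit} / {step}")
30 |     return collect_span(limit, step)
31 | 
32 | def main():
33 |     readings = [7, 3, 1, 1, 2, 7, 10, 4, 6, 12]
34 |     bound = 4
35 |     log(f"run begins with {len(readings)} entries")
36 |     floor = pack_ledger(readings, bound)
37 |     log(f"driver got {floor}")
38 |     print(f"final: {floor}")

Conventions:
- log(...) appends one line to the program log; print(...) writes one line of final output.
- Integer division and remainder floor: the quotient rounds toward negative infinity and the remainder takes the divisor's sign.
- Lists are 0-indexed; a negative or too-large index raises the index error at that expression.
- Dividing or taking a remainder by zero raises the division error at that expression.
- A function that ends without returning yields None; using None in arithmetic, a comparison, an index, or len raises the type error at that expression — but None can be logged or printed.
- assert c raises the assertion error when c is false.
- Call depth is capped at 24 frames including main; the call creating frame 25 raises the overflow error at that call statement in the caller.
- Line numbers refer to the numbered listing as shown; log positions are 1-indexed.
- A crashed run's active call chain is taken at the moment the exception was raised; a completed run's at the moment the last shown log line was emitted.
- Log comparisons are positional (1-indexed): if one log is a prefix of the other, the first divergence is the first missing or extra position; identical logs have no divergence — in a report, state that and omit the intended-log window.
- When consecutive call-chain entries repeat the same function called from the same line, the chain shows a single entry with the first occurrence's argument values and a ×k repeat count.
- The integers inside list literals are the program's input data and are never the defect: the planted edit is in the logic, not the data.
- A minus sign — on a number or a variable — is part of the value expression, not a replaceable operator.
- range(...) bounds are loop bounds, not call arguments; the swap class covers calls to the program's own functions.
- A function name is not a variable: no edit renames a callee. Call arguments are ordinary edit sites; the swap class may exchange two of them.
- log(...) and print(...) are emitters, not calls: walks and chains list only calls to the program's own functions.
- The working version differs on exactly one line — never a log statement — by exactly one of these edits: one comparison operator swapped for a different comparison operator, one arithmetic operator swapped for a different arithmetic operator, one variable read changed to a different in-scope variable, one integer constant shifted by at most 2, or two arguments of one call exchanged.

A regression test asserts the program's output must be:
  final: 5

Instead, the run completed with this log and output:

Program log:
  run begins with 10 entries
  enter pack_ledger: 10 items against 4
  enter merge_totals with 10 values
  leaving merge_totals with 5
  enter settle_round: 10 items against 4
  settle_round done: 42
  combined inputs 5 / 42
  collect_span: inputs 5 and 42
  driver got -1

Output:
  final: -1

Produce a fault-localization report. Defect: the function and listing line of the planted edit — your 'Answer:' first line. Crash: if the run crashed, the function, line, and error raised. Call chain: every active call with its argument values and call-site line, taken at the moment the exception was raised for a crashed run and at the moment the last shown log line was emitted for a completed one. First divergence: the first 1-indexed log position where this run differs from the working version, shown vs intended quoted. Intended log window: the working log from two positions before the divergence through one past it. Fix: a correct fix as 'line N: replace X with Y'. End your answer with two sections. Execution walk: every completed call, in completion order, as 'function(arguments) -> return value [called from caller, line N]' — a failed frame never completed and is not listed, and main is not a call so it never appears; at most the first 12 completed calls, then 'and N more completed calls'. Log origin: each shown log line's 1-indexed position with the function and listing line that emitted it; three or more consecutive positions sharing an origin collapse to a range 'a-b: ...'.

Answer: the defect is in collect_span at line 21.
The tell: The log first diverges at position 9: the faulty run prints 'driver got -1' where the working version prints 'driver got 5'.
Call chain: main.
First divergence: position 9 — shown 'driver got -1', intended 'driver got 5'.
Intended log window:
  7: combined inputs 5 / 42
  8: collect_span: inputs 5 and 42
  9: driver got 5
Execution walk:
  merge_totals([7, 3, 1, 1, 2, 7, 10, 4, 6, 12]) -> 5  [called from pack_ledger, line 27]
  settle_round([7, 3, 1, 1, 2, 7, 10, 4, 6, 12], 4) -> 42  [called from pack_ledger, line 28]
  collect_span(5, 42) -> -1  [called from pack_ledger, line 30]
  pack_ledger([7, 3, 1, 1, 2, 7, 10, 4, 6, 12], 4) -> -1  [called from main, line 36]
Log origin:
  1: emitted by main (line 35)
  2: emitted by pack_ledger (line 26)
  3: emitted by merge_totals (line 2)
  4: emitted by merge_totals (line 7)
  5: emitted by settle_round (line 11)
  6: emitted by settle_round (line 16)
  7: emitted by pack_ledger (line 29)
  8: emitted by collect_span (line 20)
  9: emitted by main (line 37)
A correct fix: line 21: replace `<` with `!=`.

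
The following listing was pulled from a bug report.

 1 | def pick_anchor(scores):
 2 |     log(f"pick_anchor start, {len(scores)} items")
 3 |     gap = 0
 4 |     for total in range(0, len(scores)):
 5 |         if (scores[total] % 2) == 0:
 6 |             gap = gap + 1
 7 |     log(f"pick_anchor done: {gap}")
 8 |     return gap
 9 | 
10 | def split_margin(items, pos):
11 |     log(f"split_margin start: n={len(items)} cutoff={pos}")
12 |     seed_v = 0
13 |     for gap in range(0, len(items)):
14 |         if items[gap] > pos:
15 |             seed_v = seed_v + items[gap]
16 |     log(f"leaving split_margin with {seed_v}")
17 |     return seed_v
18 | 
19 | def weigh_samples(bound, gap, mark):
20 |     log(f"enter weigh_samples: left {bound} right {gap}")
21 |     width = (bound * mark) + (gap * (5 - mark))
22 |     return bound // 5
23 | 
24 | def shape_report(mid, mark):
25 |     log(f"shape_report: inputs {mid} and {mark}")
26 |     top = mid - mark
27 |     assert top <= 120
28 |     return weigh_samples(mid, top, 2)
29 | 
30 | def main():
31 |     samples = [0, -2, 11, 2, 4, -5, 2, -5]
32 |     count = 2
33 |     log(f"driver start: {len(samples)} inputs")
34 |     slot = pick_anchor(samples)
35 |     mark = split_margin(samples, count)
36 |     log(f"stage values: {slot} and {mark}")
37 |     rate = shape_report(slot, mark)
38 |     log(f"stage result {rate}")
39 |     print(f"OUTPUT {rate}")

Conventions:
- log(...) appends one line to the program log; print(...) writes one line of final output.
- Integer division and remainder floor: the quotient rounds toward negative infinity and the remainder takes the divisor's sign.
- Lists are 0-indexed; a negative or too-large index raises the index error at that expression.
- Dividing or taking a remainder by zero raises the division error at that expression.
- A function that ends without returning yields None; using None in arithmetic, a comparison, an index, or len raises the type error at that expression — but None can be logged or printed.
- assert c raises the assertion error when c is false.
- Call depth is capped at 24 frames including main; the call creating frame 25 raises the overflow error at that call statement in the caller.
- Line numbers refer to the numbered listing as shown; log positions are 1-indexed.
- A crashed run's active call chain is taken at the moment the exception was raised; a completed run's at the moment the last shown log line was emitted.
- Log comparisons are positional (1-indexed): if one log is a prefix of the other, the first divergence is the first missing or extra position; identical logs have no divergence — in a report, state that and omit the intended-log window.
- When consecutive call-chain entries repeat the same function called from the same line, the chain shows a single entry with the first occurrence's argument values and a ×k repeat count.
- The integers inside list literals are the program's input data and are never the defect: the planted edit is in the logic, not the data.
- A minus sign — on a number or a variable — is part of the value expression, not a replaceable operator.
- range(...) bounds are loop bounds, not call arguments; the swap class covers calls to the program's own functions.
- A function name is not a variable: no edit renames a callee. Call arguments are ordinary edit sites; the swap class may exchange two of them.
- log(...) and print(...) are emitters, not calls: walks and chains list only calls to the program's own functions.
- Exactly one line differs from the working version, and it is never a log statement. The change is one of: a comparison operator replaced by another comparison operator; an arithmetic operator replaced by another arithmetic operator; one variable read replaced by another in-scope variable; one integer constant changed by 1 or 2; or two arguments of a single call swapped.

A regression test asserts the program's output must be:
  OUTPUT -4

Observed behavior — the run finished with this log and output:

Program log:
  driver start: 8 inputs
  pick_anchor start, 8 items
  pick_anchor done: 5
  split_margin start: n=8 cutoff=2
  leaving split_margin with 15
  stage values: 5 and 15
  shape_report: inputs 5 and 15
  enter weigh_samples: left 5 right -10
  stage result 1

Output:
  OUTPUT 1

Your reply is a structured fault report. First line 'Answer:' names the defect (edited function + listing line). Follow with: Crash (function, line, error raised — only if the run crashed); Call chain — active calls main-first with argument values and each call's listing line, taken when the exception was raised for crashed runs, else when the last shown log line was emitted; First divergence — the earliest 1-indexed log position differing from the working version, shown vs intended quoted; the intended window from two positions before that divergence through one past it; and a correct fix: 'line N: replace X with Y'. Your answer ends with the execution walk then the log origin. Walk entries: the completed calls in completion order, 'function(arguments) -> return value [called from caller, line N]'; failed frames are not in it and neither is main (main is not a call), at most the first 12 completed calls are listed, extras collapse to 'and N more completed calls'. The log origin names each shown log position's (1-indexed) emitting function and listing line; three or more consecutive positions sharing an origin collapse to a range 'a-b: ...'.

Answer: the defect is in weigh_samples at line 22.
Key observation: The log first diverges at position 9: the faulty run prints 'stage result 1' where the working version prints 'stage result -4'.
Call chain: main.
First divergence: position 9 — the shown line 'stage result 1' should read 'stage result -4'.
Intended log window:
  7: shape_report: inputs 5 and 15
  8: enter weigh_samples: left 5 right -10
  9: stage result -4
Execution walk:
  pick_anchor([0, -2, 11, 2, 4, -5, 2, -5]) -> 5  [called from main, line 34]
  split_margin([0, -2, 11, 2, 4, -5, 2, -5], 2) -> 15  [called from main, line 35]
  weigh_samples(5, -10, 2) -> 1  [called from shape_report, line 28]
  shape_report(5, 15) -> 1  [called from main, line 37]
Origin of each log line:
  1: emitted by main (line 33)
  2: emitted by pick_anchor (line 2)
  3: emitted by pick_anchor (line 7)
  4: emitted by split_margin (line 11)
  5: emitted by split_margin (line 16)
  6: emitted by main (line 36)
  7: emitted by shape_report (line 25)
  8: emitted by weigh_samples (line 20)
  9: emitted by main (line 38)
A correct fix: line 22: replace `bound` with `width`.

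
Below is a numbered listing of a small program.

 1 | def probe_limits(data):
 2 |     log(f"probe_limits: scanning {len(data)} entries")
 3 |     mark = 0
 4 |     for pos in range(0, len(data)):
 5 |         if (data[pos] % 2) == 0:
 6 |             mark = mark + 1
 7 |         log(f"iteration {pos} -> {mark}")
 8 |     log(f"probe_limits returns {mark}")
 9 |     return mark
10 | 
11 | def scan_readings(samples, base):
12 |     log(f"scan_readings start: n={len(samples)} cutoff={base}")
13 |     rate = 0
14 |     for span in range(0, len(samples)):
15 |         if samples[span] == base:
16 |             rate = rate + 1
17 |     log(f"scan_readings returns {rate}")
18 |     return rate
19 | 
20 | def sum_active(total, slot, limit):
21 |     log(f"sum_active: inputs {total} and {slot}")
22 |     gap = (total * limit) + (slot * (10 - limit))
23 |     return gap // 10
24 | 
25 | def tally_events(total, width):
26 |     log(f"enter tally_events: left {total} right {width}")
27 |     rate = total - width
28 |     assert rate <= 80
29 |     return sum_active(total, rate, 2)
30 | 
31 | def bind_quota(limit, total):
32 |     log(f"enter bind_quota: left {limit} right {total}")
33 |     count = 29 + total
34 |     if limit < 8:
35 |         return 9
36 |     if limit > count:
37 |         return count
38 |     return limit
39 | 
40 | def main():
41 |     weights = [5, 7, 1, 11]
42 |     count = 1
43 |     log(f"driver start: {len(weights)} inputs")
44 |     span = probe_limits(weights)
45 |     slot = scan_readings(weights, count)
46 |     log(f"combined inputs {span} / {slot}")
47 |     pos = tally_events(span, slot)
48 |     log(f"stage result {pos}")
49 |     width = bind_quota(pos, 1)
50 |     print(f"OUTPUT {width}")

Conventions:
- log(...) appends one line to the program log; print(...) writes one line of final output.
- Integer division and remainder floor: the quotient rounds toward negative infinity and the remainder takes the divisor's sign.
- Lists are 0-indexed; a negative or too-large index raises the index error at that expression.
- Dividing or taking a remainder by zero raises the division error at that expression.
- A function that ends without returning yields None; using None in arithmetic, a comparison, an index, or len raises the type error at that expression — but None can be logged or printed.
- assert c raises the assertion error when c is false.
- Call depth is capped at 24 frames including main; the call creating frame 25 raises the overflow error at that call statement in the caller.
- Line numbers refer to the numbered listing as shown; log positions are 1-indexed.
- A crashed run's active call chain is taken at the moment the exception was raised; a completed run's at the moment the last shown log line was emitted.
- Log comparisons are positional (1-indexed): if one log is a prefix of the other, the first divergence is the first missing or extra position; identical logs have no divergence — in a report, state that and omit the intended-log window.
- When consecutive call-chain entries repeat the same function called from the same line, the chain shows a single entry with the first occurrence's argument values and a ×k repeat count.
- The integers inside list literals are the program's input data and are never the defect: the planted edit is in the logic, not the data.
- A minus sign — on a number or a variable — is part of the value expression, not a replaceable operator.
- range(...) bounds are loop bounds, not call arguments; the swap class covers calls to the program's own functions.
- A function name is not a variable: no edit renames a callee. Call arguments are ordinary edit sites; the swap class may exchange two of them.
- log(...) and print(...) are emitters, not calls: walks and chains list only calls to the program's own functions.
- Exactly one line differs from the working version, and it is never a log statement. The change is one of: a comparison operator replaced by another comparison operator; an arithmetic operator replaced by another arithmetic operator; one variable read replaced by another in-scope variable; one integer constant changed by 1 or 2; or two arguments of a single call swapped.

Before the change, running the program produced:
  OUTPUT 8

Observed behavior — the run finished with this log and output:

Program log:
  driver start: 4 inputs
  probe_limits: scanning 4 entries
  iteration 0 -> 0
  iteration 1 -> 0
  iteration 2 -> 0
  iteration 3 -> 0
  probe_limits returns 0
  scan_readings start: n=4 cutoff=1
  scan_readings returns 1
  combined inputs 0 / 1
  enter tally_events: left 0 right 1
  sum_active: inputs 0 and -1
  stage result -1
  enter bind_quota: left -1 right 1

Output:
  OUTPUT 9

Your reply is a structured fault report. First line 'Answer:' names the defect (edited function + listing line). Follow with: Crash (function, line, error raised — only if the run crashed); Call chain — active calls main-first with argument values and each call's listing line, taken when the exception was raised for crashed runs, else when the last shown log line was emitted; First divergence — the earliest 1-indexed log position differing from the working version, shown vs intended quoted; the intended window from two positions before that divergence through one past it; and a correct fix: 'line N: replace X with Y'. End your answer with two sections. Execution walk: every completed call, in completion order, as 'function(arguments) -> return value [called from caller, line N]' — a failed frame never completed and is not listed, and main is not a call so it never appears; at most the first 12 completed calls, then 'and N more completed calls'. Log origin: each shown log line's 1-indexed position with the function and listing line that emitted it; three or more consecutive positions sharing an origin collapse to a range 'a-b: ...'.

Answer: the defect is in bind_quota at line 35.
Core observation: The two runs log identically and part ways only at the printed values.
Call chain: main -> bind_quota(-1, 1) (called at line 49).
First divergence: there is none — every log position agrees.
Execution walk:
  probe_limits([5, 7, 1, 11]) -> 0  [called from main, line 44]
  scan_readings([5, 7, 1, 11], 1) -> 1  [called from main, line 45]
  sum_active(0, -1, 2) -> -1  [called from tally_events, line 29]
  tally_events(0, 1) -> -1  [called from main, line 47]
  bind_quota(-1, 1) -> 9  [called from main, line 49]
Origin of each log line:
  1: from main, line 43
  2: from probe_limits, line 2
  3-6: from probe_limits, line 7
  7: from probe_limits, line 8
  8: from scan_readings, line 12
  9: from scan_readings, line 17
  10: from main, line 46
  11: from tally_events, line 26
  12: from sum_active, line 21
  13: from main, line 48
  14: from bind_quota, line 32
A correct fix: line 35: replace `9` with `8`.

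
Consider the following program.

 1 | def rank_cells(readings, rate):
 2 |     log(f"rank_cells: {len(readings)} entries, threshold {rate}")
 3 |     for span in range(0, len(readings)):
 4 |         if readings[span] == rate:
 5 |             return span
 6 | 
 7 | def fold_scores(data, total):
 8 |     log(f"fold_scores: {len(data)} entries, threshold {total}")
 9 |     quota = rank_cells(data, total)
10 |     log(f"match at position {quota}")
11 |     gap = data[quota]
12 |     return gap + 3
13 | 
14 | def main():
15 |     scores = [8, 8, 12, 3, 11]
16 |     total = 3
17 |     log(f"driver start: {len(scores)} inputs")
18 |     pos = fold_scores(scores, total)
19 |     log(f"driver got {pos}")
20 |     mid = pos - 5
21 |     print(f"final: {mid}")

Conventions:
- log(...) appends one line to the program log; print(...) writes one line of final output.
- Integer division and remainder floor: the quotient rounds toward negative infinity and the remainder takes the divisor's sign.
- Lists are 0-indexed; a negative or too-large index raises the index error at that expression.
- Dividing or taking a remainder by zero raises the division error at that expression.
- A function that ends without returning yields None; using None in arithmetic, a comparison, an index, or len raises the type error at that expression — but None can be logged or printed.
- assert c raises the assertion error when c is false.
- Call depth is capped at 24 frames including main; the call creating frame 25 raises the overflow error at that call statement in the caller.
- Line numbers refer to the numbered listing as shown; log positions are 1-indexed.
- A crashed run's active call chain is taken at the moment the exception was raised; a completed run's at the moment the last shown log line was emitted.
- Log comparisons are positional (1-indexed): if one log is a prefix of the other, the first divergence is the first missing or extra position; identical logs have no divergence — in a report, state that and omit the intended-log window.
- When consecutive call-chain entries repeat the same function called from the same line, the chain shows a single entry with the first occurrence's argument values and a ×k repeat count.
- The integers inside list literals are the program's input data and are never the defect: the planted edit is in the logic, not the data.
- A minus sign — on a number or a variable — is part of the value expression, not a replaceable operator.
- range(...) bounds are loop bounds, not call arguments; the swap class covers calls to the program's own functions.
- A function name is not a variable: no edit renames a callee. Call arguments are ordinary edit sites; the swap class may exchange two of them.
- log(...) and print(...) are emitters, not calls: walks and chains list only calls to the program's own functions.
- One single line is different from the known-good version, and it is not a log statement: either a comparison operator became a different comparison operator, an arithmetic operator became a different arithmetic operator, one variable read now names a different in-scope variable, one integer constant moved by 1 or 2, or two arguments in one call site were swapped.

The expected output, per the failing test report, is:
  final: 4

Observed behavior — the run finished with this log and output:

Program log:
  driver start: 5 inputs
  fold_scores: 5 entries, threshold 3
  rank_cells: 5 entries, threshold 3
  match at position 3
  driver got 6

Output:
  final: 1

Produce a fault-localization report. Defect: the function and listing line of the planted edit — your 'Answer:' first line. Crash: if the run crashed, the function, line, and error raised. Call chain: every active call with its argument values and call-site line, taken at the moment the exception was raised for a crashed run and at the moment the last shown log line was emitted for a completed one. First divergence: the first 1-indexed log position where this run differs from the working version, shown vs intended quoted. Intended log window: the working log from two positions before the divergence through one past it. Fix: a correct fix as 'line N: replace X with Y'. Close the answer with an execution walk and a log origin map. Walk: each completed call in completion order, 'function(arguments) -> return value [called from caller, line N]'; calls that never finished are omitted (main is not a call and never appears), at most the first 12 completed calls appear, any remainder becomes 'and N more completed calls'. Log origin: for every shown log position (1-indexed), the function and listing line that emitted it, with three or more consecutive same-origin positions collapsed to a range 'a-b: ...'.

Answer: the defect is in fold_scores at line 12.
Key observation: The log first diverges at position 5: the faulty run prints 'driver got 6' where the working version prints 'driver got 9'.
Call chain: main.
First divergence: at position 5 the run shows 'driver got 6' where the working version logs 'driver got 9'.
Intended log window:
  3: rank_cells: 5 entries, threshold 3
  4: match at position 3
  5: driver got 9
Execution walk:
  rank_cells([8, 8, 12, 3, 11], 3) -> 3  [called from fold_scores, line 9]
  fold_scores([8, 8, 12, 3, 11], 3) -> 6  [called from main, line 18]
Log line origins:
  1: logged in main at line 17
  2: logged in fold_scores at line 8
  3: logged in rank_cells at line 2
  4: logged in fold_scores at line 10
  5: logged in main at line 19
A correct fix: line 12: replace `+` with `*`.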